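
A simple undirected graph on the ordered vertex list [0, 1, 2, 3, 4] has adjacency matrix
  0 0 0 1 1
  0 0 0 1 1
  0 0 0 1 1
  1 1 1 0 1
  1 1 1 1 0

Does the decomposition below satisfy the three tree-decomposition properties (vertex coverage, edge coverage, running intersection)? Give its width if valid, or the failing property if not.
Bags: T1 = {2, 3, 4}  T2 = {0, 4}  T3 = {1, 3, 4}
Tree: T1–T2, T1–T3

A tree decomposition must satisfy three properties: every vertex lies in some bag; for every edge, both endpoints lie together in some bag; and for every vertex, the bags containing it form a connected subtree. Here edge (3,0) lies in no bag, so the decomposition is invalid.

No — edge (3,0) lies in no bag.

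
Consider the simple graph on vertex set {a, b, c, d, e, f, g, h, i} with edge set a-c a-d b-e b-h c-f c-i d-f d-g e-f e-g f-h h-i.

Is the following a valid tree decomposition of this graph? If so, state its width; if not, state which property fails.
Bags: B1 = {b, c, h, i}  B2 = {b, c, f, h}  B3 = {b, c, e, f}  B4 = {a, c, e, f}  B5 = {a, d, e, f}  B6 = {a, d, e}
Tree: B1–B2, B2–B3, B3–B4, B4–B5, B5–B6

No — vertex g appears in no bag.

A tree decomposition must satisfy three properties: every vertex lies in some bag; for every edge, both endpoints lie together in some bag; and for every vertex, the bags containing it form a connected subtree. Here vertex g appears in no bag, so the decomposition is invalid.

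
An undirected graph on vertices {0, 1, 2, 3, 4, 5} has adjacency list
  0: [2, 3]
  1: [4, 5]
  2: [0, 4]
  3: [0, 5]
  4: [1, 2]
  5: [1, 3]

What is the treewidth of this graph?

A width-2 tree decomposition is:
Bags: B1 = {1, 2, 4}  B2 = {0, 1, 2}  B3 = {0, 1, 3}  B4 = {1, 3, 5}
Tree: B1–B2, B2–B3, B3–B4
The largest bag has 3 vertices, giving width 2; this decomposition certifies tw(G) ≤ 2. For the lower bound, G contains the cycle 1–4–2–0–3–5–1, so G is not a forest; only forests have treewidth ≤ 1, hence tw(G) ≥ 2. Combining the bounds, tw(G) = 2.

2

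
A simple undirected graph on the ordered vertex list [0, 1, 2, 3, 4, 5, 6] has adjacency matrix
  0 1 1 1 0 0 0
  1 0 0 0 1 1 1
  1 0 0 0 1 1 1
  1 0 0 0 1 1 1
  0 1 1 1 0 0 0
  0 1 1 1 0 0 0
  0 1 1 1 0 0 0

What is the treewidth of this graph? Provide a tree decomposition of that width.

Treewidth 3.
Bags: B1 = {0, 1, 2, 3}  B2 = {1, 2, 3, 4}  B3 = {1, 2, 3, 5}  B4 = {1, 2, 3, 6}
Tree: B1–B2, B2–B3, B3–B4

The largest bag has 4 vertices, giving width 3; this decomposition certifies tw(G) ≤ 3. For the lower bound: the 4 vertex sets {0,3}, {1,4}, {2}, {5} are disjoint, each induces a connected subgraph, and every pair is joined by at least one edge of G. Contracting each set to a single vertex therefore yields K_{4} as a minor, and since treewidth is minor-monotone, tw(G) ≥ tw(K_{4}) = 3. The upper and lower bounds meet at 3, so that is the treewidth.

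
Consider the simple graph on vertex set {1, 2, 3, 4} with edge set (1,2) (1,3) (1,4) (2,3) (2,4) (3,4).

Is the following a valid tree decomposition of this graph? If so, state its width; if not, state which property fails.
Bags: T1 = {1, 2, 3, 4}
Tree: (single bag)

Vertex coverage: the bags together contain {1, 2, 3, 4}, the full vertex set. Edge coverage: each edge of G has both endpoints in at least one bag. Running intersection: for every vertex, the bags containing it form a connected subtree. All three properties hold, so this is a valid tree decomposition of width max|bag| − 1 = 3, and hence tw(G) ≤ 3.

Yes; width 3.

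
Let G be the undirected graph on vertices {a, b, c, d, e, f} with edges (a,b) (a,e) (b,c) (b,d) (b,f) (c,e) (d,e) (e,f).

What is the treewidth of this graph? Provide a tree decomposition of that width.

Every bag has size at most 3, so the width is 3 − 1 = 2 and tw(G) ≤ 2. For the lower bound, G contains the cycle a–e–f–b–a, so G is not a forest; only forests have treewidth ≤ 1, hence tw(G) ≥ 2. Therefore the treewidth is 2.

Treewidth 2.
One optimal decomposition is:
Bags: B1 = {a, b, e}  B2 = {b, e, f}  B3 = {b, c, e}  B4 = {b, d, e}
Tree: B1–B2, B2–B3, B3–B4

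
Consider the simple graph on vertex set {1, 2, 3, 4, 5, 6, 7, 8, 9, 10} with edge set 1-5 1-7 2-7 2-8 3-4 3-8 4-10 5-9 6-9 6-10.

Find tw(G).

2

A width-2 tree decomposition is:
Bags: B1 = {2, 3, 8}  B2 = {2, 3, 7}  B3 = {1, 3, 7}  B4 = {1, 3, 5}  B5 = {3, 5, 9}  B6 = {3, 6, 9}  B7 = {3, 6, 10}  B8 = {3, 4, 10}
Tree: B1–B2, B2–B3, B3–B4, B4–B5, B5–B6, B6–B7, B7–B8
The largest bag has 3 vertices, giving width 2; this decomposition certifies tw(G) ≤ 2. Since 3–8–2–7–1–5–9–6–10–4–3 is a cycle in G, G is not acyclic. Forests are exactly the graphs of treewidth ≤ 1, so tw(G) ≥ 2. Combining the bounds, tw(G) = 2.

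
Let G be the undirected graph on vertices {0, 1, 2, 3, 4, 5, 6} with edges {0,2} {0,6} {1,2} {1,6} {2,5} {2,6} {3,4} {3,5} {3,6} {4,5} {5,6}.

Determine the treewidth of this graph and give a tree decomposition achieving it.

Treewidth 2.
One optimal decomposition is:
Bags: B1 = {3, 5, 6}  B2 = {2, 5, 6}  B3 = {3, 4, 5}  B4 = {1, 2, 6}  B5 = {0, 2, 6}
Tree: B1–B2, B1–B3, B2–B4, B2–B5

The largest bag has 3 vertices, giving width 2; this decomposition certifies tw(G) ≤ 2. On the other hand G contains the 3-clique {3, 4, 5}. A clique must lie in a single bag of any decomposition, so no decomposition can have width below 2. Combining the bounds, tw(G) = 2.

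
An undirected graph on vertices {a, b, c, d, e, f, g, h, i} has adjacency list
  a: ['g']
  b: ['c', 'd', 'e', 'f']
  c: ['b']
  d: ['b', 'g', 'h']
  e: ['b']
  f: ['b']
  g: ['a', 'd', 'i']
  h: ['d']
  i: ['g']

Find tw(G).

A width-1 tree decomposition is:
Bags: B1 = {b, f}  B2 = {b, d}  B3 = {d, g}  B4 = {d, h}  B5 = {b, e}  B6 = {b, c}  B7 = {g, i}  B8 = {a, g}
Tree: B1–B2, B2–B3, B3–B4, B1–B5, B2–B6, B3–B7, B3–B8
The largest bag has 2 vertices, giving width 1; this decomposition certifies tw(G) ≤ 1. G has an edge, so its treewidth is at least 1. Hence tw(G) = 1 exactly.

1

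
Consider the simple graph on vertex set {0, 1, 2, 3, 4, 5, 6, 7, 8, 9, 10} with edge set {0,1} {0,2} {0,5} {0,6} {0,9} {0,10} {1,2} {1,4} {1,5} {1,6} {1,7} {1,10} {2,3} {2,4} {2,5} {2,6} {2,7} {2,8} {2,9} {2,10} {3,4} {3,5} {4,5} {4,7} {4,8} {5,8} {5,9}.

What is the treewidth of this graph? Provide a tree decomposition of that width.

Treewidth 3.
One optimal decomposition is:
Bags: B1 = {1, 2, 4, 7}  B2 = {1, 2, 4, 5}  B3 = {0, 1, 2, 5}  B4 = {0, 2, 5, 9}  B5 = {2, 3, 4, 5}  B6 = {0, 1, 2, 6}  B7 = {2, 4, 5, 8}  B8 = {0, 1, 2, 10}
Tree: B1–B2, B2–B3, B3–B4, B2–B5, B3–B6, B5–B7, B3–B8

Every bag has size at most 4, so the width is 4 − 1 = 3 and tw(G) ≤ 3. For the lower bound, the 4 vertices {2, 4, 5, 8} are pairwise adjacent, and any tree decomposition puts a clique entirely inside one bag — forcing width ≥ 3. Therefore the treewidth is 3.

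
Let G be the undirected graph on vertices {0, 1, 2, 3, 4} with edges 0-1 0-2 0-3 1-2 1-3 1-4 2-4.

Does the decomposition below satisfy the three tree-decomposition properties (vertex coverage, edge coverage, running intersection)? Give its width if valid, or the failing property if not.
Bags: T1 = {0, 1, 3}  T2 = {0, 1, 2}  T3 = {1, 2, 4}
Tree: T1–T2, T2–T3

Every vertex of G appears in some bag (union = {0, 1, 2, 3, 4}); every edge is covered by a bag; and for each vertex v the set of bags containing v is connected in the bag tree. The decomposition is therefore valid. The largest bag has 3 vertices, so the width is 2.

Yes; width 2.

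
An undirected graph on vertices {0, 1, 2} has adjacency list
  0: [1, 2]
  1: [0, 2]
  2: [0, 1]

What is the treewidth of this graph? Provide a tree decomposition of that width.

A single bag containing all 3 vertices is trivially a valid decomposition of width 2. For the lower bound, the 3 vertices {0, 1, 2} are pairwise adjacent, and any tree decomposition puts a clique entirely inside one bag — forcing width ≥ 2. Combining the bounds, tw(G) = 2.

Treewidth 2.
One optimal decomposition is:
Bags: B1 = {0, 1, 2}
Tree: (single bag)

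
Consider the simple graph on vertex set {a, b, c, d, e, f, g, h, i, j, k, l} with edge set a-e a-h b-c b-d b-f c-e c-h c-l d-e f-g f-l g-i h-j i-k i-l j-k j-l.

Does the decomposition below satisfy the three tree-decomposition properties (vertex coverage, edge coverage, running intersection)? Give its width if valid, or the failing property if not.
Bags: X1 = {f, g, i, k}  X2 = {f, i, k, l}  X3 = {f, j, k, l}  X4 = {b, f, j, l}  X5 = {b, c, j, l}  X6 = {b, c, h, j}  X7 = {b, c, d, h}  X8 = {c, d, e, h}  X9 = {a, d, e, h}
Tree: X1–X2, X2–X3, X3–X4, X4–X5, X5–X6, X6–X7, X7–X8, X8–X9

Yes; width 3.

Vertex coverage: the bags together contain {a, b, c, d, e, f, g, h, i, j, k, l}, the full vertex set. Edge coverage: each edge of G has both endpoints in at least one bag. Running intersection: for every vertex, the bags containing it form a connected subtree. All three properties hold, so this is a valid tree decomposition of width max|bag| − 1 = 3, and hence tw(G) ≤ 3.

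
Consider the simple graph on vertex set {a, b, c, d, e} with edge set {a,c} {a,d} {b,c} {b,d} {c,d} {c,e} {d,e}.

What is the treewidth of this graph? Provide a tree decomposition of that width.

Every bag has size at most 3, so the width is 3 − 1 = 2 and tw(G) ≤ 2. For the lower bound, the 3 vertices {c, d, e} are pairwise adjacent, and any tree decomposition puts a clique entirely inside one bag — forcing width ≥ 2. Hence tw(G) = 2 exactly.

Treewidth 2.
One optimal decomposition is:
Bags: B1 = {c, d, e}  B2 = {a, c, d}  B3 = {b, c, d}
Tree: B1–B2, B2–B3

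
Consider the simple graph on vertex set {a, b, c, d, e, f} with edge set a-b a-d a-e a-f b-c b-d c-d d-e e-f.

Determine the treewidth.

2

A width-2 tree decomposition is:
Bags: B1 = {a, d, e}  B2 = {a, e, f}  B3 = {a, b, d}  B4 = {b, c, d}
Tree: B1–B2, B1–B3, B3–B4
Every bag has size at most 3, so the width is 3 − 1 = 2 and tw(G) ≤ 2. For the lower bound, the 3 vertices {b, c, d} are pairwise adjacent, and any tree decomposition puts a clique entirely inside one bag — forcing width ≥ 2. Combining the bounds, tw(G) = 2.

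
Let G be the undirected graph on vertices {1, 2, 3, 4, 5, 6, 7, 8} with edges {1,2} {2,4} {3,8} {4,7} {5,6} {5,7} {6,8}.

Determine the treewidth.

1

A width-1 tree decomposition is:
Bags: B1 = {1, 2}  B2 = {2, 4}  B3 = {4, 7}  B4 = {5, 7}  B5 = {5, 6}  B6 = {6, 8}  B7 = {3, 8}
Tree: B1–B2, B2–B3, B3–B4, B4–B5, B5–B6, B6–B7
The largest bag has 2 vertices, giving width 1; this decomposition certifies tw(G) ≤ 1. Any graph with an edge has treewidth ≥ 1, and G has the edge 1–2. Therefore the treewidth is 1.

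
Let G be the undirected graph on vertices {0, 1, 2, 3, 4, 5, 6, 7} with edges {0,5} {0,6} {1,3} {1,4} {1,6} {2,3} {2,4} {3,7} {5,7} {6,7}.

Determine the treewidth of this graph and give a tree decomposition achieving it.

Treewidth 2.
One such decomposition:
Bags: B1 = {0, 5, 6}  B2 = {5, 6, 7}  B3 = {1, 6, 7}  B4 = {1, 3, 7}  B5 = {1, 3, 4}  B6 = {2, 3, 4}
Tree: B1–B2, B2–B3, B3–B4, B4–B5, B5–B6

Each bag holds 3 vertices, so the decomposition has width 2, which upper-bounds the treewidth. The edges 0–5–7–6–0 form a cycle, so G is not a tree and its treewidth is at least 2. The upper and lower bounds meet at 2, so that is the treewidth.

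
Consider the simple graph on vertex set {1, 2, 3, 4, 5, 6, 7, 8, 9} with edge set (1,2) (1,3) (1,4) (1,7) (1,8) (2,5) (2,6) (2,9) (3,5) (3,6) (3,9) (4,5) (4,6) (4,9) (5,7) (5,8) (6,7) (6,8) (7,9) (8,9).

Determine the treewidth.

A width-4 tree decomposition is:
Bags: B1 = {1, 5, 6, 8, 9}  B2 = {1, 4, 5, 6, 9}  B3 = {1, 5, 6, 7, 9}  B4 = {1, 2, 5, 6, 9}  B5 = {1, 3, 5, 6, 9}
Tree: B1–B2, B2–B3, B3–B4, B4–B5
Each bag holds 5 vertices, so the decomposition has width 4, which upper-bounds the treewidth. For the lower bound: the 5 vertex sets {1,8}, {4,5}, {6,7}, {9}, {2} are disjoint, each induces a connected subgraph, and every pair is joined by at least one edge of G. Contracting each set to a single vertex therefore yields K_{5} as a minor, and since treewidth is minor-monotone, tw(G) ≥ tw(K_{5}) = 4. The upper and lower bounds meet at 4, so that is the treewidth.

4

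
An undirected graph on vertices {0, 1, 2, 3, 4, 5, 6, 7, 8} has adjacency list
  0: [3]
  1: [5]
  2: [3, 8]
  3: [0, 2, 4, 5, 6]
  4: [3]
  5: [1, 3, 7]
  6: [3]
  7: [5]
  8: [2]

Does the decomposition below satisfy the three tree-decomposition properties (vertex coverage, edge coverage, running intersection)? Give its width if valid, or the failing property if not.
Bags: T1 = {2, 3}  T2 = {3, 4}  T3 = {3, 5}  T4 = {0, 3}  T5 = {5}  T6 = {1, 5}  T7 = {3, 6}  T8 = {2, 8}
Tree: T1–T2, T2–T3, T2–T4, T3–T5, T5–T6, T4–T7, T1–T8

No — vertex 7 appears in no bag.

A tree decomposition must satisfy three properties: every vertex lies in some bag; for every edge, both endpoints lie together in some bag; and for every vertex, the bags containing it form a connected subtree. Here vertex 7 appears in no bag, so the decomposition is invalid.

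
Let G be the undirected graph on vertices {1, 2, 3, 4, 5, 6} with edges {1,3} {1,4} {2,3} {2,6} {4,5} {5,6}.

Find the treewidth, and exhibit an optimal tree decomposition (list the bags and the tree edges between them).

Treewidth 2.
Bags: B1 = {2, 5, 6}  B2 = {2, 4, 5}  B3 = {1, 2, 4}  B4 = {1, 2, 3}
Tree: B1–B2, B2–B3, B3–B4

The largest bag has 3 vertices, giving width 2; this decomposition certifies tw(G) ≤ 2. Since 2–6–5–4–1–3–2 is a cycle in G, G is not acyclic. Forests are exactly the graphs of treewidth ≤ 1, so tw(G) ≥ 2. Hence tw(G) = 2 exactly.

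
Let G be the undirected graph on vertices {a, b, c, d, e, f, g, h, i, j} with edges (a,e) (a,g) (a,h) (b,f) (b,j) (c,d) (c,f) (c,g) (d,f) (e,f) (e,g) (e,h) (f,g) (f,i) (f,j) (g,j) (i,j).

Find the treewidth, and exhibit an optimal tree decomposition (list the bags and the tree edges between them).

Each bag holds 3 vertices, so the decomposition has width 2, which upper-bounds the treewidth. Conversely, {a, e, g} is a clique of size 3, and the vertices of any clique must share a bag in every tree decomposition; so some bag has ≥ 3 vertices and tw(G) ≥ 2. Hence tw(G) = 2 exactly.

Treewidth 2.
One optimal decomposition is:
Bags: B1 = {c, f, g}  B2 = {e, f, g}  B3 = {f, g, j}  B4 = {b, f, j}  B5 = {a, e, g}  B6 = {c, d, f}  B7 = {f, i, j}  B8 = {a, e, h}
Tree: B1–B2, B2–B3, B3–B4, B2–B5, B1–B6, B3–B7, B5–B8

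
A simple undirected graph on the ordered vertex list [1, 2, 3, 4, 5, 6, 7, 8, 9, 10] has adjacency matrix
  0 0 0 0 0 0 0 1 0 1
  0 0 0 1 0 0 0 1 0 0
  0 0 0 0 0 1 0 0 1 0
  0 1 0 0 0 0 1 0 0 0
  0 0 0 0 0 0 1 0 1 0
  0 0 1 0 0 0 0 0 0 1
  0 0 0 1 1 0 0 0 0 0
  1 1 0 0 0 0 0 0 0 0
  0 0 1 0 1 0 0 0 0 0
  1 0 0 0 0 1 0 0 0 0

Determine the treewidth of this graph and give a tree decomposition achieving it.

The largest bag has 3 vertices, giving width 2; this decomposition certifies tw(G) ≤ 2. Since 3–9–5–7–4–2–8–1–10–6–3 is a cycle in G, G is not acyclic. Forests are exactly the graphs of treewidth ≤ 1, so tw(G) ≥ 2. Combining the bounds, tw(G) = 2.

Treewidth 2.
Bags: B1 = {3, 5, 9}  B2 = {3, 5, 7}  B3 = {3, 4, 7}  B4 = {2, 3, 4}  B5 = {2, 3, 8}  B6 = {1, 3, 8}  B7 = {1, 3, 10}  B8 = {3, 6, 10}
Tree: B1–B2, B2–B3, B3–B4, B4–B5, B5–B6, B6–B7, B7–B8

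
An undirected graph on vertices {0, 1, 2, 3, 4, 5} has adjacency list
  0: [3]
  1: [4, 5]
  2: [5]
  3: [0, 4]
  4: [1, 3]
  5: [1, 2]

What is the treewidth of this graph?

1

A width-1 tree decomposition is:
Bags: B1 = {0, 3}  B2 = {3, 4}  B3 = {1, 4}  B4 = {1, 5}  B5 = {2, 5}
Tree: B1–B2, B2–B3, B3–B4, B4–B5
Every bag has size at most 2, so the width is 2 − 1 = 1 and tw(G) ≤ 1. G has an edge, so its treewidth is at least 1. The upper and lower bounds meet at 1, so that is the treewidth.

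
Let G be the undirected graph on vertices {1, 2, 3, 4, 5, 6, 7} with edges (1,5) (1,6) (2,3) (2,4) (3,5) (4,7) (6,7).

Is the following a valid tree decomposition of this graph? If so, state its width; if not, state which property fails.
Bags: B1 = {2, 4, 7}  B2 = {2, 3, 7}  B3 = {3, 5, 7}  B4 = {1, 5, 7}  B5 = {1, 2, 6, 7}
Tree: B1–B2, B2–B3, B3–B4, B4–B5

A tree decomposition must satisfy three properties: every vertex lies in some bag; for every edge, both endpoints lie together in some bag; and for every vertex, the bags containing it form a connected subtree. Here bags containing vertex 2 are not connected in the tree, so the decomposition is invalid.

No — bags containing vertex 2 are not connected in the tree.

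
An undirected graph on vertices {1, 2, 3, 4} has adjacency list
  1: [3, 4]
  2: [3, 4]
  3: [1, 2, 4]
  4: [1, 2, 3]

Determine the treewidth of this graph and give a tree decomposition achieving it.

Treewidth 2.
One such decomposition:
Bags: B1 = {2, 3, 4}  B2 = {1, 3, 4}
Tree: B1–B2

Every bag has size at most 3, so the width is 3 − 1 = 2 and tw(G) ≤ 2. Conversely, {1, 3, 4} is a clique of size 3, and the vertices of any clique must share a bag in every tree decomposition; so some bag has ≥ 3 vertices and tw(G) ≥ 2. The upper and lower bounds meet at 2, so that is the treewidth.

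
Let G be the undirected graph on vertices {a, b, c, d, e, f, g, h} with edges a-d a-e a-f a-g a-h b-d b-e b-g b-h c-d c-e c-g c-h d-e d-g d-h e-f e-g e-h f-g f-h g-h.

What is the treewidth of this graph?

A width-4 tree decomposition is:
Bags: B1 = {b, d, e, g, h}  B2 = {a, d, e, g, h}  B3 = {c, d, e, g, h}  B4 = {a, e, f, g, h}
Tree: B1–B2, B1–B3, B2–B4
The largest bag has 5 vertices, giving width 4; this decomposition certifies tw(G) ≤ 4. Conversely, {c, d, e, g, h} is a clique of size 5, and the vertices of any clique must share a bag in every tree decomposition; so some bag has ≥ 5 vertices and tw(G) ≥ 4. The upper and lower bounds meet at 4, so that is the treewidth.

4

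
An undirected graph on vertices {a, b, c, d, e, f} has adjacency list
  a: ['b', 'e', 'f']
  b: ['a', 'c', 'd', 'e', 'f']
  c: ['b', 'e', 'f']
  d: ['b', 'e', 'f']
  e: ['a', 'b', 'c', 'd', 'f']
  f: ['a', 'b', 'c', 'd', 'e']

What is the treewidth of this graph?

3

A width-3 tree decomposition is:
Bags: B1 = {a, b, e, f}  B2 = {b, d, e, f}  B3 = {b, c, e, f}
Tree: B1–B2, B1–B3
Every bag has size at most 4, so the width is 4 − 1 = 3 and tw(G) ≤ 3. Conversely, {b, d, e, f} is a clique of size 4, and the vertices of any clique must share a bag in every tree decomposition; so some bag has ≥ 4 vertices and tw(G) ≥ 3. Combining the bounds, tw(G) = 3.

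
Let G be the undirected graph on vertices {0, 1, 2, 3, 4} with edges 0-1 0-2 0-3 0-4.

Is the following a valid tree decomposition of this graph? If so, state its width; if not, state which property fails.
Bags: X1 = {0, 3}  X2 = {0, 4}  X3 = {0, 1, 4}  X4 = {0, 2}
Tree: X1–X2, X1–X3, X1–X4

A tree decomposition must satisfy three properties: every vertex lies in some bag; for every edge, both endpoints lie together in some bag; and for every vertex, the bags containing it form a connected subtree. Here bags containing vertex 4 are not connected in the tree, so the decomposition is invalid.

No — bags containing vertex 4 are not connected in the tree.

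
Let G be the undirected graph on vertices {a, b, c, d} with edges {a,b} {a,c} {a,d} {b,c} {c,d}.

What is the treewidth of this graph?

A width-2 tree decomposition is:
Bags: B1 = {a, c, d}  B2 = {a, b, c}
Tree: B1–B2
Each bag holds 3 vertices, so the decomposition has width 2, which upper-bounds the treewidth. Conversely, {a, c, d} is a clique of size 3, and the vertices of any clique must share a bag in every tree decomposition; so some bag has ≥ 3 vertices and tw(G) ≥ 2. Combining the bounds, tw(G) = 2.

2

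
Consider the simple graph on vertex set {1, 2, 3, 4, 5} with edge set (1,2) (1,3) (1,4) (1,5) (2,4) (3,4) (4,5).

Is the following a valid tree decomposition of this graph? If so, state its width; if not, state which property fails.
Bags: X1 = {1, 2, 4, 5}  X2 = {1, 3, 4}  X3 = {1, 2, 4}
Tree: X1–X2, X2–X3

A tree decomposition must satisfy three properties: every vertex lies in some bag; for every edge, both endpoints lie together in some bag; and for every vertex, the bags containing it form a connected subtree. Here bags containing vertex 2 are not connected in the tree, so the decomposition is invalid.

No — bags containing vertex 2 are not connected in the tree.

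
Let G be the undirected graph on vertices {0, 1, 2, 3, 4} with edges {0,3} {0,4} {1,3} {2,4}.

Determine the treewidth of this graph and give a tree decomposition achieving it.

Each bag holds 2 vertices, so the decomposition has width 1, which upper-bounds the treewidth. G has an edge, so its treewidth is at least 1. Hence tw(G) = 1 exactly.

Treewidth 1.
One such decomposition:
Bags: B1 = {2, 4}  B2 = {0, 4}  B3 = {0, 3}  B4 = {1, 3}
Tree: B1–B2, B2–B3, B3–B4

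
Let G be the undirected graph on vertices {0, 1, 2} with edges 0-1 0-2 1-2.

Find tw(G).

2

A width-2 tree decomposition is:
Bags: B1 = {0, 1, 2}
Tree: (single bag)
A single bag containing all 3 vertices is trivially a valid decomposition of width 2. Conversely, {0, 1, 2} is a clique of size 3, and the vertices of any clique must share a bag in every tree decomposition; so some bag has ≥ 3 vertices and tw(G) ≥ 2. Hence tw(G) = 2 exactly.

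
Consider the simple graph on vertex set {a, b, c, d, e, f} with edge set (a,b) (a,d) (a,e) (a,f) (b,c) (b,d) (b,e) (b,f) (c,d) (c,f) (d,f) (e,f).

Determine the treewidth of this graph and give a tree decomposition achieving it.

The largest bag has 4 vertices, giving width 3; this decomposition certifies tw(G) ≤ 3. Conversely, {b, c, d, f} is a clique of size 4, and the vertices of any clique must share a bag in every tree decomposition; so some bag has ≥ 4 vertices and tw(G) ≥ 3. Hence tw(G) = 3 exactly.

Treewidth 3.
One such decomposition:
Bags: B1 = {b, c, d, f}  B2 = {a, b, d, f}  B3 = {a, b, e, f}
Tree: B1–B2, B2–B3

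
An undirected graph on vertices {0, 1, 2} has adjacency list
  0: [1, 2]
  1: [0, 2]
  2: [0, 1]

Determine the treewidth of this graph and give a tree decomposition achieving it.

With just one bag of size 3, the width is 3 − 1 = 2, so tw(G) ≤ 2. On the other hand G contains the 3-clique {0, 1, 2}. A clique must lie in a single bag of any decomposition, so no decomposition can have width below 2. The upper and lower bounds meet at 2, so that is the treewidth.

Treewidth 2.
One such decomposition:
Bags: B1 = {0, 1, 2}
Tree: (single bag)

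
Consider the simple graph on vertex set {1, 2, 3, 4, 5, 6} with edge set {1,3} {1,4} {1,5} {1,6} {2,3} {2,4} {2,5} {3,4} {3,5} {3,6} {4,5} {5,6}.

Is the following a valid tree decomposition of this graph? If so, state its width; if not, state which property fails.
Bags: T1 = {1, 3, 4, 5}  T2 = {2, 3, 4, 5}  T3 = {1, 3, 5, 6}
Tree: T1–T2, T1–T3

Yes; width 3.

Vertex coverage: the bags together contain {1, 2, 3, 4, 5, 6}, the full vertex set. Edge coverage: each edge of G has both endpoints in at least one bag. Running intersection: for every vertex, the bags containing it form a connected subtree. All three properties hold, so this is a valid tree decomposition of width max|bag| − 1 = 3, and hence tw(G) ≤ 3.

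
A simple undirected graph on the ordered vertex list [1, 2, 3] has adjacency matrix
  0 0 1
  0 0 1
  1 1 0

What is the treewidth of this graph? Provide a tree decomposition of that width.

Treewidth 1.
One such decomposition:
Bags: B1 = {2, 3}  B2 = {1, 3}
Tree: B1–B2

The largest bag has 2 vertices, giving width 1; this decomposition certifies tw(G) ≤ 1. Since G has at least one edge (e.g. 2–3), it is not an edgeless graph, so tw(G) ≥ 1. Therefore the treewidth is 1.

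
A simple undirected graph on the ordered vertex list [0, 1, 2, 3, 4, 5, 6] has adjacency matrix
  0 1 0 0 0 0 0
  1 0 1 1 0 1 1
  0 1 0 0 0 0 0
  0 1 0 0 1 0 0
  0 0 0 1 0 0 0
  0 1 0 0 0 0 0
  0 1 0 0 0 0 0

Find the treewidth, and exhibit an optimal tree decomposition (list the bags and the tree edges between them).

The largest bag has 2 vertices, giving width 1; this decomposition certifies tw(G) ≤ 1. G has an edge, so its treewidth is at least 1. Therefore the treewidth is 1.

Treewidth 1.
Bags: B1 = {3, 4}  B2 = {1, 3}  B3 = {0, 1}  B4 = {1, 2}  B5 = {1, 6}  B6 = {1, 5}
Tree: B1–B2, B2–B3, B2–B4, B4–B5, B3–B6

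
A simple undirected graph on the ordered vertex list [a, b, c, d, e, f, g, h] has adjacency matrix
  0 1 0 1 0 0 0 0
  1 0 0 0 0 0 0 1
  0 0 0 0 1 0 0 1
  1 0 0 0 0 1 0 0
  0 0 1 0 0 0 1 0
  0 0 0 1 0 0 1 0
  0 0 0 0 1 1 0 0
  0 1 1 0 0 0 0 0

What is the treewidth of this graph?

2

A width-2 tree decomposition is:
Bags: B1 = {d, f, g}  B2 = {d, e, g}  B3 = {c, d, e}  B4 = {c, d, h}  B5 = {b, d, h}  B6 = {a, b, d}
Tree: B1–B2, B2–B3, B3–B4, B4–B5, B5–B6
The largest bag has 3 vertices, giving width 2; this decomposition certifies tw(G) ≤ 2. For the lower bound, G contains the cycle d–f–g–e–c–h–b–a–d, so G is not a forest; only forests have treewidth ≤ 1, hence tw(G) ≥ 2. Therefore the treewidth is 2.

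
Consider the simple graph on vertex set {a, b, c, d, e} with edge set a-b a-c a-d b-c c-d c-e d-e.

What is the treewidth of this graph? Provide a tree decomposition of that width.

Treewidth 2.
One such decomposition:
Bags: B1 = {a, b, c}  B2 = {a, c, d}  B3 = {c, d, e}
Tree: B1–B2, B2–B3

The largest bag has 3 vertices, giving width 2; this decomposition certifies tw(G) ≤ 2. For the lower bound, the 3 vertices {c, d, e} are pairwise adjacent, and any tree decomposition puts a clique entirely inside one bag — forcing width ≥ 2. Combining the bounds, tw(G) = 2.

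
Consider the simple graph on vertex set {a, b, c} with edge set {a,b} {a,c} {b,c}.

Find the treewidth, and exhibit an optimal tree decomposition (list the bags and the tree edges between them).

Treewidth 2.
One optimal decomposition is:
Bags: B1 = {a, b, c}
Tree: (single bag)

With just one bag of size 3, the width is 3 − 1 = 2, so tw(G) ≤ 2. For the lower bound, the 3 vertices {a, b, c} are pairwise adjacent, and any tree decomposition puts a clique entirely inside one bag — forcing width ≥ 2. The upper and lower bounds meet at 2, so that is the treewidth.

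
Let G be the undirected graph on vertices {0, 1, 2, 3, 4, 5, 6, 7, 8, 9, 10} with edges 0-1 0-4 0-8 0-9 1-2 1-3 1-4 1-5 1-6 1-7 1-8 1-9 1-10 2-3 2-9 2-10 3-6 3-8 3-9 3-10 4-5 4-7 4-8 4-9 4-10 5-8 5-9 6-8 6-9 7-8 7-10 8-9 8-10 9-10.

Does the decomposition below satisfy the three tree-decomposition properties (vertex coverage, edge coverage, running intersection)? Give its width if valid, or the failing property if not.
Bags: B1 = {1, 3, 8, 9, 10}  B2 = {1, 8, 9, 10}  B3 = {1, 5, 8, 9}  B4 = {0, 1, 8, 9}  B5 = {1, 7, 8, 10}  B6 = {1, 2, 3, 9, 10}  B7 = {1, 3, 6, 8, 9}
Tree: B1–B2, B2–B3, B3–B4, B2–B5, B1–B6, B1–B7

A tree decomposition must satisfy three properties: every vertex lies in some bag; for every edge, both endpoints lie together in some bag; and for every vertex, the bags containing it form a connected subtree. Here vertex 4 appears in no bag, so the decomposition is invalid.

No — vertex 4 appears in no bag.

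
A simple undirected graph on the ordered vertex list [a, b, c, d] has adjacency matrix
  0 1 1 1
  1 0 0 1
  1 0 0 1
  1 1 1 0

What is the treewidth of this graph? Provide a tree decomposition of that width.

Each bag holds 3 vertices, so the decomposition has width 2, which upper-bounds the treewidth. For the lower bound, the 3 vertices {a, c, d} are pairwise adjacent, and any tree decomposition puts a clique entirely inside one bag — forcing width ≥ 2. Hence tw(G) = 2 exactly.

Treewidth 2.
Bags: B1 = {a, c, d}  B2 = {a, b, d}
Tree: B1–B2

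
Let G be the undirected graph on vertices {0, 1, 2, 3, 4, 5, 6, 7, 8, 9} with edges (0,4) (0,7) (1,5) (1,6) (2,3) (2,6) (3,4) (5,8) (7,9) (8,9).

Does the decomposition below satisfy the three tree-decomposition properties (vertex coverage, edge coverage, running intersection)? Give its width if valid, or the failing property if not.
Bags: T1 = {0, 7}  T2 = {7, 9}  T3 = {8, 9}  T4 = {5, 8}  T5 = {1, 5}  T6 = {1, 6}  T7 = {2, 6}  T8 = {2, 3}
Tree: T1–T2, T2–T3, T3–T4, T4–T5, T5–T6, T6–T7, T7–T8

A tree decomposition must satisfy three properties: every vertex lies in some bag; for every edge, both endpoints lie together in some bag; and for every vertex, the bags containing it form a connected subtree. Here vertex 4 appears in no bag, so the decomposition is invalid.

No — vertex 4 appears in no bag.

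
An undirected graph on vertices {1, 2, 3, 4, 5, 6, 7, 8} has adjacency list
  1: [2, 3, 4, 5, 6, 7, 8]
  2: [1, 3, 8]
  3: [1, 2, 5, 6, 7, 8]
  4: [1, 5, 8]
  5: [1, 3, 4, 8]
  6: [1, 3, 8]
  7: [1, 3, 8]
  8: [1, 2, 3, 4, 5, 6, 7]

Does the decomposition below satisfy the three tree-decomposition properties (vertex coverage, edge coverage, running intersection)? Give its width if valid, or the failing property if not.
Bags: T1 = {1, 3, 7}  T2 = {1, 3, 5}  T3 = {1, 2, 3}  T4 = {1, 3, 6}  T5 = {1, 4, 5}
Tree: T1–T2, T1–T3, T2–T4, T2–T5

No — vertex 8 appears in no bag.

A tree decomposition must satisfy three properties: every vertex lies in some bag; for every edge, both endpoints lie together in some bag; and for every vertex, the bags containing it form a connected subtree. Here vertex 8 appears in no bag, so the decomposition is invalid.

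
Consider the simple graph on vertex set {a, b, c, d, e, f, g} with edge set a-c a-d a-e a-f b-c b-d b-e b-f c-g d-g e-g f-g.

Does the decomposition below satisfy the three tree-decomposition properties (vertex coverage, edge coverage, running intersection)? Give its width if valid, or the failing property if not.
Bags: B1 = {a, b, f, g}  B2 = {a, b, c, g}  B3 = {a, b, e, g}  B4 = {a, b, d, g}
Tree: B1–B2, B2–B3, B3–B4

Yes; width 3.

Checking the three conditions: (i) the bags cover all of {a, b, c, d, e, f, g}; (ii) for each edge, some bag contains both endpoints; (iii) the bags containing any fixed vertex form a subtree. All hold, so the decomposition is valid with width 4 − 1 = 3.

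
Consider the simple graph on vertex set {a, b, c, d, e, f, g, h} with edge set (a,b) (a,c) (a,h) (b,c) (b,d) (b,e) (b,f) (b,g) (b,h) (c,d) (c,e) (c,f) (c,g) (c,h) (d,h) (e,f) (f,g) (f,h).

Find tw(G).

A width-3 tree decomposition is:
Bags: B1 = {b, c, f, h}  B2 = {b, c, d, h}  B3 = {b, c, f, g}  B4 = {a, b, c, h}  B5 = {b, c, e, f}
Tree: B1–B2, B1–B3, B2–B4, B3–B5
The largest bag has 4 vertices, giving width 3; this decomposition certifies tw(G) ≤ 3. On the other hand G contains the 4-clique {b, c, d, h}. A clique must lie in a single bag of any decomposition, so no decomposition can have width below 3. The upper and lower bounds meet at 3, so that is the treewidth.

3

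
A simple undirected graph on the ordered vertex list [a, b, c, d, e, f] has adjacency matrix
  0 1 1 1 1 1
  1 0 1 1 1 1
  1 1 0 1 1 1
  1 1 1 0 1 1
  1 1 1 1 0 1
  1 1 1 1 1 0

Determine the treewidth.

A width-5 tree decomposition is:
Bags: B1 = {a, b, c, d, e, f}
Tree: (single bag)
With just one bag of size 6, the width is 6 − 1 = 5, so tw(G) ≤ 5. On the other hand G contains the 6-clique {a, b, c, d, e, f}. A clique must lie in a single bag of any decomposition, so no decomposition can have width below 5. Hence tw(G) = 5 exactly.

5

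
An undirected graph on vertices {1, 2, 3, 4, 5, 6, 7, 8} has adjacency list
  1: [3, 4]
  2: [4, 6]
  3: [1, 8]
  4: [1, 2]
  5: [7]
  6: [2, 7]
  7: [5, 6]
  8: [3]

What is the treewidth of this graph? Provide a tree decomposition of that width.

Every bag has size at most 2, so the width is 2 − 1 = 1 and tw(G) ≤ 1. G has an edge, so its treewidth is at least 1. Hence tw(G) = 1 exactly.

Treewidth 1.
One such decomposition:
Bags: B1 = {3, 8}  B2 = {1, 3}  B3 = {1, 4}  B4 = {2, 4}  B5 = {2, 6}  B6 = {6, 7}  B7 = {5, 7}
Tree: B1–B2, B2–B3, B3–B4, B4–B5, B5–B6, B6–B7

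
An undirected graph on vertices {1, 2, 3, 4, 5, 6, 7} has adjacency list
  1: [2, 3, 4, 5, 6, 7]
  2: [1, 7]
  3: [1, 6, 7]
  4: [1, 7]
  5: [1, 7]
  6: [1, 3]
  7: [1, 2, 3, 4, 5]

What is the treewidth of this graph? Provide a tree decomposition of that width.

Treewidth 2.
One such decomposition:
Bags: B1 = {1, 3, 7}  B2 = {1, 5, 7}  B3 = {1, 3, 6}  B4 = {1, 2, 7}  B5 = {1, 4, 7}
Tree: B1–B2, B1–B3, B1–B4, B1–B5

Every bag has size at most 3, so the width is 3 − 1 = 2 and tw(G) ≤ 2. Conversely, {1, 3, 6} is a clique of size 3, and the vertices of any clique must share a bag in every tree decomposition; so some bag has ≥ 3 vertices and tw(G) ≥ 2. The upper and lower bounds meet at 2, so that is the treewidth.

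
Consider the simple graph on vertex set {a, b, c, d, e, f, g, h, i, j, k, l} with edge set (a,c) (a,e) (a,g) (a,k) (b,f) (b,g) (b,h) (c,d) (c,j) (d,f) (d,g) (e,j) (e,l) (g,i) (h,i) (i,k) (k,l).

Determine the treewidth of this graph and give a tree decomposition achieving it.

Every bag has size at most 4, so the width is 4 − 1 = 3 and tw(G) ≤ 3. For the lower bound: the 4 vertex sets {e,j,l}, {c}, {a}, {d,g,i,k} are disjoint, each induces a connected subgraph, and every pair is joined by at least one edge of G. Contracting each set to a single vertex therefore yields K_{4} as a minor, and since treewidth is minor-monotone, tw(G) ≥ tw(K_{4}) = 3. Therefore the treewidth is 3.

Treewidth 3.
Bags: B1 = {c, e, j, l}  B2 = {a, c, e, l}  B3 = {a, c, k, l}  B4 = {a, c, d, k}  B5 = {a, d, g, k}  B6 = {d, g, i, k}  B7 = {d, f, g, i}  B8 = {b, f, g, i}  B9 = {b, f, h, i}
Tree: B1–B2, B2–B3, B3–B4, B4–B5, B5–B6, B6–B7, B7–B8, B8–B9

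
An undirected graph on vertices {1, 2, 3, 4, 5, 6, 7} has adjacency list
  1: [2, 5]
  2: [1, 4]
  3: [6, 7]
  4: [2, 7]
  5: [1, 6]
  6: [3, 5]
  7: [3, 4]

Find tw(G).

A width-2 tree decomposition is:
Bags: B1 = {1, 5, 6}  B2 = {1, 2, 6}  B3 = {2, 4, 6}  B4 = {4, 6, 7}  B5 = {3, 6, 7}
Tree: B1–B2, B2–B3, B3–B4, B4–B5
The largest bag has 3 vertices, giving width 2; this decomposition certifies tw(G) ≤ 2. For the lower bound, G contains the cycle 6–5–1–2–4–7–3–6, so G is not a forest; only forests have treewidth ≤ 1, hence tw(G) ≥ 2. Hence tw(G) = 2 exactly.

2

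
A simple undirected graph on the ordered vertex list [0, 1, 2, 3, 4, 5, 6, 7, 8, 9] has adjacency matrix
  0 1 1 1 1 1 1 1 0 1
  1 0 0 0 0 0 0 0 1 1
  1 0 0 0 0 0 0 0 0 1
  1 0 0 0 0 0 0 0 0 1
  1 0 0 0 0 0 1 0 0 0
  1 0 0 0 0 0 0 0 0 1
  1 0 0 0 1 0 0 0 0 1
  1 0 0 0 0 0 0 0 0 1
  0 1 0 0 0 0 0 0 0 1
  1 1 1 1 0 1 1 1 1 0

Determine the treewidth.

A width-2 tree decomposition is:
Bags: B1 = {0, 5, 9}  B2 = {0, 3, 9}  B3 = {0, 7, 9}  B4 = {0, 2, 9}  B5 = {0, 6, 9}  B6 = {0, 1, 9}  B7 = {1, 8, 9}  B8 = {0, 4, 6}
Tree: B1–B2, B2–B3, B2–B4, B4–B5, B1–B6, B6–B7, B5–B8
The largest bag has 3 vertices, giving width 2; this decomposition certifies tw(G) ≤ 2. Conversely, {0, 1, 9} is a clique of size 3, and the vertices of any clique must share a bag in every tree decomposition; so some bag has ≥ 3 vertices and tw(G) ≥ 2. Hence tw(G) = 2 exactly.

2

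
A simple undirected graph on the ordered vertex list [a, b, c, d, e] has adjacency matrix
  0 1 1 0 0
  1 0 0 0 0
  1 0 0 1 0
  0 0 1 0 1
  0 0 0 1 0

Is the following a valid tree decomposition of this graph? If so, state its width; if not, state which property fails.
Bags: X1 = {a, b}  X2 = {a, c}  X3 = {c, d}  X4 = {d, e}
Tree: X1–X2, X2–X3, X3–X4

Yes; width 1.

Vertex coverage: the bags together contain {a, b, c, d, e}, the full vertex set. Edge coverage: each edge of G has both endpoints in at least one bag. Running intersection: for every vertex, the bags containing it form a connected subtree. All three properties hold, so this is a valid tree decomposition of width max|bag| − 1 = 1, and hence tw(G) ≤ 1.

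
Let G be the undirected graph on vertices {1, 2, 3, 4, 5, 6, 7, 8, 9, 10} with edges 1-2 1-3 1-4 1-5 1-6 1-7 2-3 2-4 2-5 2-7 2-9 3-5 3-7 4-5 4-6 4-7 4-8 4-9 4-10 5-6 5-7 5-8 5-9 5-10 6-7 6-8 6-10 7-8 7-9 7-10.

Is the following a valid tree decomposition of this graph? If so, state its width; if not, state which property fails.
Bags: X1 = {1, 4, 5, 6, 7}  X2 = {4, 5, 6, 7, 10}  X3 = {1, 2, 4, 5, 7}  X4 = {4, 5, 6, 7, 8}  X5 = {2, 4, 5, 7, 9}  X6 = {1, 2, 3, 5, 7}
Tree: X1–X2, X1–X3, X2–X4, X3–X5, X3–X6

Vertex coverage: the bags together contain {1, 2, 3, 4, 5, 6, 7, 8, 9, 10}, the full vertex set. Edge coverage: each edge of G has both endpoints in at least one bag. Running intersection: for every vertex, the bags containing it form a connected subtree. All three properties hold, so this is a valid tree decomposition of width max|bag| − 1 = 4, and hence tw(G) ≤ 4.

Yes; width 4.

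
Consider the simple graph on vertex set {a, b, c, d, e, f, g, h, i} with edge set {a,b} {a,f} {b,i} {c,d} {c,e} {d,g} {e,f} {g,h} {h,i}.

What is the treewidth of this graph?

A width-2 tree decomposition is:
Bags: B1 = {c, e, f}  B2 = {a, c, f}  B3 = {a, b, c}  B4 = {b, c, i}  B5 = {c, h, i}  B6 = {c, g, h}  B7 = {c, d, g}
Tree: B1–B2, B2–B3, B3–B4, B4–B5, B5–B6, B6–B7
Every bag has size at most 3, so the width is 3 − 1 = 2 and tw(G) ≤ 2. For the lower bound, G contains the cycle c–e–f–a–b–i–h–g–d–c, so G is not a forest; only forests have treewidth ≤ 1, hence tw(G) ≥ 2. Combining the bounds, tw(G) = 2.

2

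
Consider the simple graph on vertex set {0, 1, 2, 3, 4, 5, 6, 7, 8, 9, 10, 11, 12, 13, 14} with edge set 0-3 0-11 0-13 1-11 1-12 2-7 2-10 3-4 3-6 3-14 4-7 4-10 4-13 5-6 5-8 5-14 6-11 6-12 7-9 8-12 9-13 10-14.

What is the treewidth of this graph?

3

A width-3 tree decomposition is:
Bags: B1 = {2, 7, 9, 10}  B2 = {4, 7, 9, 10}  B3 = {4, 9, 10, 13}  B4 = {4, 10, 13, 14}  B5 = {3, 4, 13, 14}  B6 = {0, 3, 13, 14}  B7 = {0, 3, 5, 14}  B8 = {0, 3, 5, 6}  B9 = {0, 5, 6, 11}  B10 = {5, 6, 8, 11}  B11 = {6, 8, 11, 12}  B12 = {1, 8, 11, 12}
Tree: B1–B2, B2–B3, B3–B4, B4–B5, B5–B6, B6–B7, B7–B8, B8–B9, B9–B10, B10–B11, B11–B12
Each bag holds 4 vertices, so the decomposition has width 3, which upper-bounds the treewidth. For the lower bound: the 4 vertex sets {2,7,9}, {10}, {4}, {0,3,13,14} are disjoint, each induces a connected subgraph, and every pair is joined by at least one edge of G. Contracting each set to a single vertex therefore yields K_{4} as a minor, and since treewidth is minor-monotone, tw(G) ≥ tw(K_{4}) = 3. The upper and lower bounds meet at 3, so that is the treewidth.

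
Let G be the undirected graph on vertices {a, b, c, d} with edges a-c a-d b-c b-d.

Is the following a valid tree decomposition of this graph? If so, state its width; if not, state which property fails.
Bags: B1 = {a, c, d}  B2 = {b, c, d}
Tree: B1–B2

Yes; width 2.

Vertex coverage: the bags together contain {a, b, c, d}, the full vertex set. Edge coverage: each edge of G has both endpoints in at least one bag. Running intersection: for every vertex, the bags containing it form a connected subtree. All three properties hold, so this is a valid tree decomposition of width max|bag| − 1 = 2, and hence tw(G) ≤ 2.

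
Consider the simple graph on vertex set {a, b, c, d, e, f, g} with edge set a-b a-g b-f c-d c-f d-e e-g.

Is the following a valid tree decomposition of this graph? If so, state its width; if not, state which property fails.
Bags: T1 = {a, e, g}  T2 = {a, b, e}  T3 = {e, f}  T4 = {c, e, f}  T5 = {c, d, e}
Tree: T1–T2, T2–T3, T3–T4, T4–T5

No — edge (b,f) lies in no bag.

A tree decomposition must satisfy three properties: every vertex lies in some bag; for every edge, both endpoints lie together in some bag; and for every vertex, the bags containing it form a connected subtree. Here edge (b,f) lies in no bag, so the decomposition is invalid.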